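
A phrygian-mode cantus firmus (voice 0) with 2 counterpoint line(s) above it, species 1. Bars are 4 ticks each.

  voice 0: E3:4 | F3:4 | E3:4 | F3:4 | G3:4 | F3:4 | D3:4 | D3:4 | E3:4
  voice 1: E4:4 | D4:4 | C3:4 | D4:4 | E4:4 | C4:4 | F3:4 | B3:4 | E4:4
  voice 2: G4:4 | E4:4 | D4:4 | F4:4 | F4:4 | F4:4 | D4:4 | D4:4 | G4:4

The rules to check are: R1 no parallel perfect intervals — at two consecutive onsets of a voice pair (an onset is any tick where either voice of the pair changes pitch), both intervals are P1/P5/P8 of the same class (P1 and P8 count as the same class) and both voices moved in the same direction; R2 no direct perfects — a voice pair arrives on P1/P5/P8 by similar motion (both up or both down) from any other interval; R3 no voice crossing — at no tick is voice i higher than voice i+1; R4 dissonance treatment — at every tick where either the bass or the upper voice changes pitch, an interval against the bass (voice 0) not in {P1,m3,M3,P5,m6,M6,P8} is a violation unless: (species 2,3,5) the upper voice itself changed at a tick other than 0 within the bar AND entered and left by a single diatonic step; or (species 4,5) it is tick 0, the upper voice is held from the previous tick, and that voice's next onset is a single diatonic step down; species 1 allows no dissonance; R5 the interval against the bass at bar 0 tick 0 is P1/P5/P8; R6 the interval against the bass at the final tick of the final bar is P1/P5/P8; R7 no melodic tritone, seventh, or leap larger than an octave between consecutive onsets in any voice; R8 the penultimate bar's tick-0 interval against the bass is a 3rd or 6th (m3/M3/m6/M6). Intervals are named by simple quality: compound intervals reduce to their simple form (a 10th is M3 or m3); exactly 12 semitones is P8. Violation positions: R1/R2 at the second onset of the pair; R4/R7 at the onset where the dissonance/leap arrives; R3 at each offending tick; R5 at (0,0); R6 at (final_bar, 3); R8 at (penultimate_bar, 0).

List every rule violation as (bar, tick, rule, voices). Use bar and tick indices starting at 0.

(0, 0, R5, (0, 2))
(1, 0, R4, (0, 2))
(2, 0, R3, (0, 1))
(2, 0, R4, (0, 2))
(2, 0, R7, (1,))
(2, 1, R3, (0, 1))
(2, 2, R3, (0, 1))
(2, 3, R3, (0, 1))
(3, 0, R2, (0, 2))
(3, 0, R7, (1,))
(4, 0, R4, (0, 2))
(5, 0, R2, (0, 1))
(6, 0, R1, (0, 2))
(7, 0, R7, (1,))
(7, 0, R8, (0, 2))
(8, 0, R2, (0, 1))
(8, 3, R6, (0, 2))

bar 0: v0=E3 v1=E4 v2=G4 downbeat m3
bar 1: v0=F3 v1=D4 v2=E4 downbeat M7
bar 2: v0=E3 v1=C3 v2=D4 downbeat m7
bar 3: v0=F3 v1=D4 v2=F4 downbeat P8
bar 4: v0=G3 v1=E4 v2=F4 downbeat m7
bar 5: v0=F3 v1=C4 v2=F4 downbeat P8
bar 6: v0=D3 v1=F3 v2=D4 downbeat P8
bar 7: v0=D3 v1=B3 v2=D4 downbeat P8
bar 8: v0=E3 v1=E4 v2=G4 downbeat m3
  -> R5 @ bar 0 tick 0 v(0, 2): opens on m3
  -> R4 @ bar 1 tick 0 v(0, 2): F3/E4 M7 untreated
  -> R3 @ bar 2 tick 0 v(0, 1): E3 above C3
  -> R4 @ bar 2 tick 0 v(0, 2): E3/D4 m7 untreated
  -> R7 @ bar 2 tick 0 v(1,): D4->C3 leap 14st
  -> R3 @ bar 2 tick 1 v(0, 1): E3 above C3
  -> R3 @ bar 2 tick 2 v(0, 1): E3 above C3
  -> R3 @ bar 2 tick 3 v(0, 1): E3 above C3
  -> R2 @ bar 3 tick 0 v(0, 2): E3/D4 m7 -> F3/F4 P8 similar
  -> R7 @ bar 3 tick 0 v(1,): C3->D4 leap 14st
  -> R4 @ bar 4 tick 0 v(0, 2): G3/F4 m7 untreated
  -> R2 @ bar 5 tick 0 v(0, 1): G3/E4 M6 -> F3/C4 P5 similar
  -> R1 @ bar 6 tick 0 v(0, 2): F3/F4 P8 -> D3/D4 P8 similar
  -> R7 @ bar 7 tick 0 v(1,): F3->B3 leap 6st
  -> R8 @ bar 7 tick 0 v(0, 2): penult P8 not 3rd/6th
  -> R2 @ bar 8 tick 0 v(0, 1): D3/B3 M6 -> E3/E4 P8 similar
  -> R6 @ bar 8 tick 3 v(0, 2): closes on m3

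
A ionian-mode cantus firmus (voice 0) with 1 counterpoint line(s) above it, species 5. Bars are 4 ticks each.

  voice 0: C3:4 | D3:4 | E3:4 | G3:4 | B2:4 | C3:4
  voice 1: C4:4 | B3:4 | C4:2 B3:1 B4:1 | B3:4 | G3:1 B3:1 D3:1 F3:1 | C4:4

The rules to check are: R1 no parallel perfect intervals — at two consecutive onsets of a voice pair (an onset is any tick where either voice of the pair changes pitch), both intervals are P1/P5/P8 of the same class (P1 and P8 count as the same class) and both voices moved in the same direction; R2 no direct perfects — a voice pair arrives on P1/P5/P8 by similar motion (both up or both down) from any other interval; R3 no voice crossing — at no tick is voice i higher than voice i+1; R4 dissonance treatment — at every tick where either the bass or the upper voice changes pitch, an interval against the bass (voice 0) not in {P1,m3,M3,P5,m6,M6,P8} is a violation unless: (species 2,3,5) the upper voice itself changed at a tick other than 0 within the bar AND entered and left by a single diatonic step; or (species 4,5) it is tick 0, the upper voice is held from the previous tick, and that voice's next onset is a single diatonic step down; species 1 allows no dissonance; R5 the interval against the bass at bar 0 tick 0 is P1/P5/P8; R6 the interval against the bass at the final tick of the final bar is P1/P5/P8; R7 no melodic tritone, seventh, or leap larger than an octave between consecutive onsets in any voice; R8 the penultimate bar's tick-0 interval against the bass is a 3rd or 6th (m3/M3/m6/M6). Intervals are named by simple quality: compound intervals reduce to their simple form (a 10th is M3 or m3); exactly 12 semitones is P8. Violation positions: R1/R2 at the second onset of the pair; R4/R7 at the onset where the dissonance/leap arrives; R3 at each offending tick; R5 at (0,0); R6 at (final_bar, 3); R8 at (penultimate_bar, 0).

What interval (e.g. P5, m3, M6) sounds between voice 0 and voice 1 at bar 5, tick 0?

voice 0=C3 voice 1=C4 -> P8

P8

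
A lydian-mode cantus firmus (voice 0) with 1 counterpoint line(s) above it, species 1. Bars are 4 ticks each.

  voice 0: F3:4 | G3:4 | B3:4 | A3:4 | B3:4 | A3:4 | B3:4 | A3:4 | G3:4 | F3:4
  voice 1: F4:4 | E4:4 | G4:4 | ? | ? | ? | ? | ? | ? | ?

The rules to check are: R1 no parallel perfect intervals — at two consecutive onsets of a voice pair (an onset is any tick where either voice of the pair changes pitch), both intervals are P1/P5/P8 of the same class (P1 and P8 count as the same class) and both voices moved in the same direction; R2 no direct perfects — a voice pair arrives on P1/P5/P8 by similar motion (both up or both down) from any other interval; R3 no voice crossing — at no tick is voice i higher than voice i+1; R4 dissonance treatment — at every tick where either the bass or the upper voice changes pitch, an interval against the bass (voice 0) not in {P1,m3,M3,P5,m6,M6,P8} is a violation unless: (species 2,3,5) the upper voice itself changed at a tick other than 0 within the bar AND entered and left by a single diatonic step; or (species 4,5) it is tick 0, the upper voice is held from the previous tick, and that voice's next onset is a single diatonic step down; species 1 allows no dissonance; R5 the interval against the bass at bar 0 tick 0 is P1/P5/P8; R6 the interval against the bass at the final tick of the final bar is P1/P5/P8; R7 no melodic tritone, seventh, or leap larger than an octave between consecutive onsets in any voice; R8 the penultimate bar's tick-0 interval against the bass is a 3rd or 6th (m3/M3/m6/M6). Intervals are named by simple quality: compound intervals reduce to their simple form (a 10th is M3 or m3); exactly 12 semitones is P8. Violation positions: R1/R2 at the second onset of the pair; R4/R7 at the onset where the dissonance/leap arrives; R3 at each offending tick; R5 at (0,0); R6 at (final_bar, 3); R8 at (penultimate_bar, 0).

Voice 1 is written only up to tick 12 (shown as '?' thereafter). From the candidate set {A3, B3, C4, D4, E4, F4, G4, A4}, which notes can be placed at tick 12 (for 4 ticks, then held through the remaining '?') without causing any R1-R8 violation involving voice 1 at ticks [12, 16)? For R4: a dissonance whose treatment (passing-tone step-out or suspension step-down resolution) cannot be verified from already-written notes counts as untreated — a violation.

{A4, C4, F4}

A3: violates R2,R7
B3: violates R4
C4: legal
D4: violates R4
E4: violates R2
F4: legal
G4: violates R4
A4: legal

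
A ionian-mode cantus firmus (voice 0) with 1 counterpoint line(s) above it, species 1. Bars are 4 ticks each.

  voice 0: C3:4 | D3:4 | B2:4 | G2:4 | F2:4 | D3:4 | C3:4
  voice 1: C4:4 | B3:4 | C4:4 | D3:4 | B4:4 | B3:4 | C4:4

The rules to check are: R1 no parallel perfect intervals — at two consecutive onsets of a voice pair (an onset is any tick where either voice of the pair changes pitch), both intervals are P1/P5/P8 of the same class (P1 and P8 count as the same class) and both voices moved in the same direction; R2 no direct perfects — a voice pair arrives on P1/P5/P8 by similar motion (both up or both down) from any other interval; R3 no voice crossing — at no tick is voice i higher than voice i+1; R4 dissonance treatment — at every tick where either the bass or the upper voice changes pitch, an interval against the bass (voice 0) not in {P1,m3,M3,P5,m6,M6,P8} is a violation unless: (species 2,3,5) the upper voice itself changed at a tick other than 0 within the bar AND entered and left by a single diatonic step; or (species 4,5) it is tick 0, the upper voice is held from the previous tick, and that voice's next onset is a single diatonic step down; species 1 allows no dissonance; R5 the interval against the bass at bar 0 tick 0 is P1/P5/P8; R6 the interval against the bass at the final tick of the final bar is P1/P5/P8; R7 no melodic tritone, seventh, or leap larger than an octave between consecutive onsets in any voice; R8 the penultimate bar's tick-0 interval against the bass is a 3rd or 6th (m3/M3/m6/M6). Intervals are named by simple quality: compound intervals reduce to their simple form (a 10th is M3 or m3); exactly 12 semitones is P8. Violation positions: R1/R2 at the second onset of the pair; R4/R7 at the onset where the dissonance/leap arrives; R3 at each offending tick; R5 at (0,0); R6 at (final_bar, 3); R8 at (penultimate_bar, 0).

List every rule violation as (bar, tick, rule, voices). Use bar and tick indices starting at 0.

bar 0: v0=C3 v1=C4 downbeat P8
bar 1: v0=D3 v1=B3 downbeat M6
bar 2: v0=B2 v1=C4 downbeat m2
bar 3: v0=G2 v1=D3 downbeat P5
bar 4: v0=F2 v1=B4 downbeat TT
bar 5: v0=D3 v1=B3 downbeat M6
bar 6: v0=C3 v1=C4 downbeat P8
  -> R4 @ bar 2 tick 0 v(0, 1): B2/C4 m2 untreated
  -> R2 @ bar 3 tick 0 v(0, 1): B2/C4 m2 -> G2/D3 P5 similar
  -> R7 @ bar 3 tick 0 v(1,): C4->D3 leap 10st
  -> R4 @ bar 4 tick 0 v(0, 1): F2/B4 TT untreated
  -> R7 @ bar 4 tick 0 v(1,): D3->B4 leap 21st

(2, 0, R4, (0, 1))
(3, 0, R2, (0, 1))
(3, 0, R7, (1,))
(4, 0, R4, (0, 1))
(4, 0, R7, (1,))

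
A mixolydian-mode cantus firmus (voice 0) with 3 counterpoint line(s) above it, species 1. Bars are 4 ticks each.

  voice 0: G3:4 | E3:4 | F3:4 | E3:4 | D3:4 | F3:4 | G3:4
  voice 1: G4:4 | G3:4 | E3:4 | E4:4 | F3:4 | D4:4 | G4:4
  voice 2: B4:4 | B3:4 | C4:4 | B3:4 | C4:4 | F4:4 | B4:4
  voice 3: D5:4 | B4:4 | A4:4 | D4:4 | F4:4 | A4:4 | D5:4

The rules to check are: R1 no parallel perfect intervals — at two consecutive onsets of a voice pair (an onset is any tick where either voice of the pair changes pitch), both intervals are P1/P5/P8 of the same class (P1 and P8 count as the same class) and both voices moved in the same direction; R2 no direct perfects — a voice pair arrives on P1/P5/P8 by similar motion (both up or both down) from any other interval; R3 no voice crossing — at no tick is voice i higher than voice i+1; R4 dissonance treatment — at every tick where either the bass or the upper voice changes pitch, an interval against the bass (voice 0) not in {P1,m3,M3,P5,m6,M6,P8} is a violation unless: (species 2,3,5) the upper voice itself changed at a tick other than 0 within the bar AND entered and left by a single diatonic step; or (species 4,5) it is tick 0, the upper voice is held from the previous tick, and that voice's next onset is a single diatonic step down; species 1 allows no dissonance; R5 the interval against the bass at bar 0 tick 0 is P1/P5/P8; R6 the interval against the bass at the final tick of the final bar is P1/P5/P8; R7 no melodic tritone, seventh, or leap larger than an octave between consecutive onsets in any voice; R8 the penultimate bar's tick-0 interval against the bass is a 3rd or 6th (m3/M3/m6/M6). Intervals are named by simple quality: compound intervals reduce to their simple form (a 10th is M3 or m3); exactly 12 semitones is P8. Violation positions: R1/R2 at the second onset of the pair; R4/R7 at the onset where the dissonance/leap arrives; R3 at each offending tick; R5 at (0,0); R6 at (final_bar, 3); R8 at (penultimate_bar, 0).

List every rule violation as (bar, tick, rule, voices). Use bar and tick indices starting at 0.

bar 0: v0=G3 v1=G4 v2=B4 v3=D5 downbeat P5
bar 1: v0=E3 v1=G3 v2=B3 v3=B4 downbeat P5
bar 2: v0=F3 v1=E3 v2=C4 v3=A4 downbeat M3
bar 3: v0=E3 v1=E4 v2=B3 v3=D4 downbeat m7
bar 4: v0=D3 v1=F3 v2=C4 v3=F4 downbeat m3
bar 5: v0=F3 v1=D4 v2=F4 v3=A4 downbeat M3
bar 6: v0=G3 v1=G4 v2=B4 v3=D5 downbeat P5
  -> R5 @ bar 0 tick 0 v(0, 2): opens on M3
  -> R1 @ bar 1 tick 0 v(0, 3): G3/D5 P5 -> E3/B4 P5 similar
  -> R2 @ bar 1 tick 0 v(0, 2): G3/B4 M3 -> E3/B3 P5 similar
  -> R2 @ bar 1 tick 0 v(2, 3): B4/D5 m3 -> B3/B4 P8 similar
  -> R1 @ bar 2 tick 0 v(0, 2): E3/B3 P5 -> F3/C4 P5 similar
  -> R3 @ bar 2 tick 0 v(0, 1): F3 above E3
  -> R4 @ bar 2 tick 0 v(0, 1): F3/E3 m2 untreated
  -> R3 @ bar 2 tick 1 v(0, 1): F3 above E3
  -> R3 @ bar 2 tick 2 v(0, 1): F3 above E3
  -> R3 @ bar 2 tick 3 v(0, 1): F3 above E3
  -> R1 @ bar 3 tick 0 v(0, 2): F3/C4 P5 -> E3/B3 P5 similar
  -> R3 @ bar 3 tick 0 v(1, 2): E4 above B3
  -> R4 @ bar 3 tick 0 v(0, 3): E3/D4 m7 untreated
  -> R3 @ bar 3 tick 1 v(1, 2): E4 above B3
  -> R3 @ bar 3 tick 2 v(1, 2): E4 above B3
  -> R3 @ bar 3 tick 3 v(1, 2): E4 above B3
  -> R4 @ bar 4 tick 0 v(0, 2): D3/C4 m7 untreated
  -> R7 @ bar 4 tick 0 v(1,): E4->F3 leap 11st
  -> R2 @ bar 5 tick 0 v(0, 2): D3/C4 m7 -> F3/F4 P8 similar
  -> R2 @ bar 5 tick 0 v(1, 3): F3/F4 P8 -> D4/A4 P5 similar
  -> R8 @ bar 5 tick 0 v(0, 2): penult P8 not 3rd/6th
  -> R1 @ bar 6 tick 0 v(1, 3): D4/A4 P5 -> G4/D5 P5 similar
  -> R2 @ bar 6 tick 0 v(0, 1): F3/D4 M6 -> G3/G4 P8 similar
  -> R2 @ bar 6 tick 0 v(0, 3): F3/A4 M3 -> G3/D5 P5 similar
  -> R7 @ bar 6 tick 0 v(2,): F4->B4 leap 6st
  -> R6 @ bar 6 tick 3 v(0, 2): closes on M3

(0, 0, R5, (0, 2))
(1, 0, R1, (0, 3))
(1, 0, R2, (0, 2))
(1, 0, R2, (2, 3))
(2, 0, R1, (0, 2))
(2, 0, R3, (0, 1))
(2, 0, R4, (0, 1))
(2, 1, R3, (0, 1))
(2, 2, R3, (0, 1))
(2, 3, R3, (0, 1))
(3, 0, R1, (0, 2))
(3, 0, R3, (1, 2))
(3, 0, R4, (0, 3))
(3, 1, R3, (1, 2))
(3, 2, R3, (1, 2))
(3, 3, R3, (1, 2))
(4, 0, R4, (0, 2))
(4, 0, R7, (1,))
(5, 0, R2, (0, 2))
(5, 0, R2, (1, 3))
(5, 0, R8, (0, 2))
(6, 0, R1, (1, 3))
(6, 0, R2, (0, 1))
(6, 0, R2, (0, 3))
(6, 0, R7, (2,))
(6, 3, R6, (0, 2))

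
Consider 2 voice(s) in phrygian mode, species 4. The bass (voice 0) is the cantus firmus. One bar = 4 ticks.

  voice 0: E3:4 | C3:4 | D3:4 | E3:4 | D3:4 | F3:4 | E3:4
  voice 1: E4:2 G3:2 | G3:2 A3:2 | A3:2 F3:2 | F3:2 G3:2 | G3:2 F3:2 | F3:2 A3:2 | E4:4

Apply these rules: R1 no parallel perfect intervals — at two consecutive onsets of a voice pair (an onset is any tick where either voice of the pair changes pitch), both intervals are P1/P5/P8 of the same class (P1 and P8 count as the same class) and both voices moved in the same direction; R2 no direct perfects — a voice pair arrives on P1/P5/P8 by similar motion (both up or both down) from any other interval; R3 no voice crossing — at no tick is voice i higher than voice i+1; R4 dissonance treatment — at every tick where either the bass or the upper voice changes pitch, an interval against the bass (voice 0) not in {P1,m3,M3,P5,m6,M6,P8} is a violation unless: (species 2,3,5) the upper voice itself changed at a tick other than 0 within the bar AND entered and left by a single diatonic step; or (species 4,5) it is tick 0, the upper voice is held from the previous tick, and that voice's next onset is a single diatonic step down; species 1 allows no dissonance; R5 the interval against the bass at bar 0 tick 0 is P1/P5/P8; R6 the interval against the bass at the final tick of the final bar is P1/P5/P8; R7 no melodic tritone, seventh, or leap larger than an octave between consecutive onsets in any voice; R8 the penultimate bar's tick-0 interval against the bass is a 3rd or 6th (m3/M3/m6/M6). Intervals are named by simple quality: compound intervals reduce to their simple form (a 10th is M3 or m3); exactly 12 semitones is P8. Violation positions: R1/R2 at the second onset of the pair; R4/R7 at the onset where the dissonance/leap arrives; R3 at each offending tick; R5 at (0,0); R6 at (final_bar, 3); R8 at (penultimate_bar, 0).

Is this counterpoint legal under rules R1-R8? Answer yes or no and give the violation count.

No (2 violations)

bar 0: v0=E3 v1=E4 (P8)
bar 1: v0=C3 v1=G3 (P5)
bar 2: v0=D3 v1=A3 (P5)
bar 3: v0=E3 v1=F3 (m2)
bar 4: v0=D3 v1=G3 (P4)
bar 5: v0=F3 v1=F3 (P1)
bar 6: v0=E3 v1=E4 (P8)
  R4 @ bar3.0: E3/F3 m2 untreated
  R8 @ bar5.0: penult P1 not 3rd/6th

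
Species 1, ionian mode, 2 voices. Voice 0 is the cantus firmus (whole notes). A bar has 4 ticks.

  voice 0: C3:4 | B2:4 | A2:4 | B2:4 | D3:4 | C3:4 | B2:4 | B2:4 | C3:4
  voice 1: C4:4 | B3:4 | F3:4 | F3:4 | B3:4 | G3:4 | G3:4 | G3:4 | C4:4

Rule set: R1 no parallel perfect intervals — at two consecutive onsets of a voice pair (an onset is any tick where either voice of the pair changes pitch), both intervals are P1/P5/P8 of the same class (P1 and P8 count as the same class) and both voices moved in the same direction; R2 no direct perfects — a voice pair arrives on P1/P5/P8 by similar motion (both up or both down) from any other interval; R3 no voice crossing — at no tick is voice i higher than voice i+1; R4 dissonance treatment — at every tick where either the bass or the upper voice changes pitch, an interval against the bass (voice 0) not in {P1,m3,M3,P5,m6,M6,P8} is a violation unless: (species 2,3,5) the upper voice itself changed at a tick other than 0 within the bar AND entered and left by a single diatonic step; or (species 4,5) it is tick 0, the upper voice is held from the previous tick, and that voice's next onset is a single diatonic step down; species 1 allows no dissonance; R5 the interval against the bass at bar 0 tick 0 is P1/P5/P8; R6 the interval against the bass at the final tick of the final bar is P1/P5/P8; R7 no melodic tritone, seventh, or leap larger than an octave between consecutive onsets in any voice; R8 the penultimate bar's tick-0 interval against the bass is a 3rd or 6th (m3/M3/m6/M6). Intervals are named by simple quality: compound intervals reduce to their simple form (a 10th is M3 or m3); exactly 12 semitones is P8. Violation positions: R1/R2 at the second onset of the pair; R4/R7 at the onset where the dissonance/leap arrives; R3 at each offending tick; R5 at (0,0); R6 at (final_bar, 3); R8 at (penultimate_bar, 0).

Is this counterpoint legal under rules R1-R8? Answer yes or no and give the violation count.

No (6 violations)

bar 0: v0=C3 v1=C4 (P8)
bar 1: v0=B2 v1=B3 (P8)
bar 2: v0=A2 v1=F3 (m6)
bar 3: v0=B2 v1=F3 (TT)
bar 4: v0=D3 v1=B3 (M6)
bar 5: v0=C3 v1=G3 (P5)
bar 6: v0=B2 v1=G3 (m6)
bar 7: v0=B2 v1=G3 (m6)
bar 8: v0=C3 v1=C4 (P8)
  R1 @ bar1.0: C3/C4 P8 -> B2/B3 P8 similar
  R7 @ bar2.0: B3->F3 leap 6st
  R4 @ bar3.0: B2/F3 TT untreated
  R7 @ bar4.0: F3->B3 leap 6st
  R2 @ bar5.0: D3/B3 M6 -> C3/G3 P5 similar
  R2 @ bar8.0: B2/G3 m6 -> C3/C4 P8 similar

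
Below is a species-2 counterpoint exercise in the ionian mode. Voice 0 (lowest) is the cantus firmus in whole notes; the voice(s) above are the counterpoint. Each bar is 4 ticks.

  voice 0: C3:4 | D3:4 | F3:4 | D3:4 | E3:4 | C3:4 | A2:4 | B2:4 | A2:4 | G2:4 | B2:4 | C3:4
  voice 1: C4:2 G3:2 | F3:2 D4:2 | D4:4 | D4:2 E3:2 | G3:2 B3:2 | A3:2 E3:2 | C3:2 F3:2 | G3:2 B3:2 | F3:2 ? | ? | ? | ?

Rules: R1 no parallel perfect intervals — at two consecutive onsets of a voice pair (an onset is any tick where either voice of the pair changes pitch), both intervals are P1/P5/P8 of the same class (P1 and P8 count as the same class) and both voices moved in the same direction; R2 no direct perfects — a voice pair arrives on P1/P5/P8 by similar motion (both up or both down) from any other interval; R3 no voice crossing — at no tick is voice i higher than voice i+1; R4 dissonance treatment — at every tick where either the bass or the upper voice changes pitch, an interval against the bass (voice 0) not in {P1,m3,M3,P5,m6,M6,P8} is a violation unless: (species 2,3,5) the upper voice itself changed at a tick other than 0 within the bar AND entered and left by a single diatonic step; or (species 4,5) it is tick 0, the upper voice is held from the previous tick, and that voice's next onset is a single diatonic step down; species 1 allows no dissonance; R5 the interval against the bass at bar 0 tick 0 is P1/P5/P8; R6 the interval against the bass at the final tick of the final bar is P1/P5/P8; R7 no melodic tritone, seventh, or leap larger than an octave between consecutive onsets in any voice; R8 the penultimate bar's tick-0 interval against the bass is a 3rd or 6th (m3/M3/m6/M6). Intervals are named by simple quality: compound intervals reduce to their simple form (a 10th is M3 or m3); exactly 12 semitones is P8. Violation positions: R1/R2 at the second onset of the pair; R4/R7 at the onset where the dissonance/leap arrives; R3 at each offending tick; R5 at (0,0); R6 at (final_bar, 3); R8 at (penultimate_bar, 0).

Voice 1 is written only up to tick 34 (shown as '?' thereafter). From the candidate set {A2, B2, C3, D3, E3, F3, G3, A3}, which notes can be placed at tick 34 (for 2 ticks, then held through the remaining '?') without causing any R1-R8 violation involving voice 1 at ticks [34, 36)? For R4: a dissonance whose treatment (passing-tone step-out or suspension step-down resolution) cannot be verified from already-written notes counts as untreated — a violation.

A2: legal
B2: violates R4,R7
C3: legal
D3: violates R4
E3: legal
F3: legal
G3: violates R4
A3: legal

{A2, A3, C3, E3, F3}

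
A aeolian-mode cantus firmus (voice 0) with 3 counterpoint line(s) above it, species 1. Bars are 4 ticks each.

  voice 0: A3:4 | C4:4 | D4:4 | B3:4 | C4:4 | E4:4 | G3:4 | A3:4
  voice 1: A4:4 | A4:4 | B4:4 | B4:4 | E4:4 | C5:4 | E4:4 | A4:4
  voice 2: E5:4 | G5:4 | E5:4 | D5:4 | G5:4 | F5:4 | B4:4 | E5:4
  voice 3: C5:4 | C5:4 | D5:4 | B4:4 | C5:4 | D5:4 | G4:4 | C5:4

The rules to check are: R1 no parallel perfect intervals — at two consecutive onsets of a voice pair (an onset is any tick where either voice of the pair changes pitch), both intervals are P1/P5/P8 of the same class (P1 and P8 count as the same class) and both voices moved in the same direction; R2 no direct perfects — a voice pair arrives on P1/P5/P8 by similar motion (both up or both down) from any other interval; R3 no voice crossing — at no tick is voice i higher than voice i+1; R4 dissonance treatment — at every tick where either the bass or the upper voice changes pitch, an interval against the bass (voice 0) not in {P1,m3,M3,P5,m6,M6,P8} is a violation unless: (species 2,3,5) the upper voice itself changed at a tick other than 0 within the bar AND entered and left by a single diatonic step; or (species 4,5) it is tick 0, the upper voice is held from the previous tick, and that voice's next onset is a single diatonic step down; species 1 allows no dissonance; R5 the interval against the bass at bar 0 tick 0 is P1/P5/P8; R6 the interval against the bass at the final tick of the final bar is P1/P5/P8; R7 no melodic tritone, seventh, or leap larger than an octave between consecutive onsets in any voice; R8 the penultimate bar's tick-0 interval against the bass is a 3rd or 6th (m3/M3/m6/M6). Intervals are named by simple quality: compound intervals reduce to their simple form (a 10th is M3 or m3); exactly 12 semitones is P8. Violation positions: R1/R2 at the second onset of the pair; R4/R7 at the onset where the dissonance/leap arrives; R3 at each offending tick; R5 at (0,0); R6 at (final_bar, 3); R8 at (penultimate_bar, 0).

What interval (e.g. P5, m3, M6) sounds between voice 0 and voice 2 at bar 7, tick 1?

P5

voice 0=A3 voice 2=E5 -> P5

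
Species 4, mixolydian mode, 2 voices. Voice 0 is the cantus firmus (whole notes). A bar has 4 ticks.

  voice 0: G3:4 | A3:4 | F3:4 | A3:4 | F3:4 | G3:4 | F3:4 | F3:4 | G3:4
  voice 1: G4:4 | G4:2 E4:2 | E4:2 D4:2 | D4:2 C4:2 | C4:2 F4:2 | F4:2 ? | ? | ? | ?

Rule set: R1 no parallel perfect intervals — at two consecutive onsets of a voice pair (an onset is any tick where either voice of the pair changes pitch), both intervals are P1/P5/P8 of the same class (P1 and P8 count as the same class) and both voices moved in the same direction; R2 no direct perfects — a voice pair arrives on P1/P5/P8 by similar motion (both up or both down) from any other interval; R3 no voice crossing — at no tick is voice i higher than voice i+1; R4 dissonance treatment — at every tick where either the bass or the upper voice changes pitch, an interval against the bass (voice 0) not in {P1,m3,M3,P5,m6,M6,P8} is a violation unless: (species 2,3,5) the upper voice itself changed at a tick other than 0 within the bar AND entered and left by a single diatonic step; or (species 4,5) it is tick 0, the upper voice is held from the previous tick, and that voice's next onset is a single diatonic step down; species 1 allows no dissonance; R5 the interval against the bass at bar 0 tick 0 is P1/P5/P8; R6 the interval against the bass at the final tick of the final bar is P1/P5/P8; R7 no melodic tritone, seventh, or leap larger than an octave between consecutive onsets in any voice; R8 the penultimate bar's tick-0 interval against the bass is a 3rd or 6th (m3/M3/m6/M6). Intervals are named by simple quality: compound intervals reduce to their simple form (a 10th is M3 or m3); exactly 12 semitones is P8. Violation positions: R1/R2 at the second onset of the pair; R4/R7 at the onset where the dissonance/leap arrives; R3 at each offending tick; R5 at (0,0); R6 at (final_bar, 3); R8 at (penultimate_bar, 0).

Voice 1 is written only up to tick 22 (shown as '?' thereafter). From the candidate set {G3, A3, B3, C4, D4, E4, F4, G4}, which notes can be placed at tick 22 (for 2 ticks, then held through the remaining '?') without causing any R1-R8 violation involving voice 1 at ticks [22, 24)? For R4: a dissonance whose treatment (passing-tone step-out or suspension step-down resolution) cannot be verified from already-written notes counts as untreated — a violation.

{D4, E4, F4, G4}

G3: violates R7
A3: violates R4
B3: violates R7
C4: violates R4
D4: legal
E4: legal
F4: legal
G4: legal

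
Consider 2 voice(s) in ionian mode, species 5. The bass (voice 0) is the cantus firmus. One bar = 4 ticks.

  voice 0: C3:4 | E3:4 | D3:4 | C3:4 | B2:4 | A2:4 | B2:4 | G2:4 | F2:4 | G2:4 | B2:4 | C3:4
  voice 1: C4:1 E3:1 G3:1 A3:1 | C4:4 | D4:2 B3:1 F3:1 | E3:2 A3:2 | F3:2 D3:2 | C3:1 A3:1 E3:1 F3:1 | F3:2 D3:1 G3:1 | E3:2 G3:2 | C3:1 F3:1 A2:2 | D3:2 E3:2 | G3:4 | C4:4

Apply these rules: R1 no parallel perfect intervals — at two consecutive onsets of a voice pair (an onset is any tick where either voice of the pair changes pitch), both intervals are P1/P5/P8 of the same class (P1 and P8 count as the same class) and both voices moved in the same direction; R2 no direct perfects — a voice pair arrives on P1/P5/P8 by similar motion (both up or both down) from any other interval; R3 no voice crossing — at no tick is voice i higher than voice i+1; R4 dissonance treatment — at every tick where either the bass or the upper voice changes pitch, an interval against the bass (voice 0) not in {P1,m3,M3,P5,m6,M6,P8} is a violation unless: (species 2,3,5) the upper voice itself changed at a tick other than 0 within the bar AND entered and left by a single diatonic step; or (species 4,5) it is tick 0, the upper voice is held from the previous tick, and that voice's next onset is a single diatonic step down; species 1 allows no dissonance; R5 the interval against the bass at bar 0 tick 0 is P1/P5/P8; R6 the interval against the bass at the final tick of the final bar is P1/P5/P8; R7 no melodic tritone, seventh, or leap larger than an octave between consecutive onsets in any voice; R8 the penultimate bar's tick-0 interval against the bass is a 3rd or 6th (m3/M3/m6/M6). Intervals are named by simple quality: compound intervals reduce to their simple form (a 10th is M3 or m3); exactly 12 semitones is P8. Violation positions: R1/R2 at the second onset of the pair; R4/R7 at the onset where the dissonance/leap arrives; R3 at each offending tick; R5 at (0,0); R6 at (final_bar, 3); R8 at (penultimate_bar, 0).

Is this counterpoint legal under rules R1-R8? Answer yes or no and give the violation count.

bar 0: v0=C3 v1=C4 (P8)
bar 1: v0=E3 v1=C4 (m6)
bar 2: v0=D3 v1=D4 (P8)
bar 3: v0=C3 v1=E3 (M3)
bar 4: v0=B2 v1=F3 (TT)
bar 5: v0=A2 v1=C3 (m3)
bar 6: v0=B2 v1=F3 (TT)
bar 7: v0=G2 v1=E3 (M6)
bar 8: v0=F2 v1=C3 (P5)
bar 9: v0=G2 v1=D3 (P5)
bar 10: v0=B2 v1=G3 (m6)
bar 11: v0=C3 v1=C4 (P8)
  R7 @ bar2.3: B3->F3 leap 6st
  R4 @ bar4.0: B2/F3 TT untreated
  R4 @ bar6.0: B2/F3 TT untreated
  R2 @ bar8.0: G2/G3 P8 -> F2/C3 P5 similar
  R2 @ bar9.0: F2/A2 M3 -> G2/D3 P5 similar
  R2 @ bar11.0: B2/G3 m6 -> C3/C4 P8 similar

No (6 violations)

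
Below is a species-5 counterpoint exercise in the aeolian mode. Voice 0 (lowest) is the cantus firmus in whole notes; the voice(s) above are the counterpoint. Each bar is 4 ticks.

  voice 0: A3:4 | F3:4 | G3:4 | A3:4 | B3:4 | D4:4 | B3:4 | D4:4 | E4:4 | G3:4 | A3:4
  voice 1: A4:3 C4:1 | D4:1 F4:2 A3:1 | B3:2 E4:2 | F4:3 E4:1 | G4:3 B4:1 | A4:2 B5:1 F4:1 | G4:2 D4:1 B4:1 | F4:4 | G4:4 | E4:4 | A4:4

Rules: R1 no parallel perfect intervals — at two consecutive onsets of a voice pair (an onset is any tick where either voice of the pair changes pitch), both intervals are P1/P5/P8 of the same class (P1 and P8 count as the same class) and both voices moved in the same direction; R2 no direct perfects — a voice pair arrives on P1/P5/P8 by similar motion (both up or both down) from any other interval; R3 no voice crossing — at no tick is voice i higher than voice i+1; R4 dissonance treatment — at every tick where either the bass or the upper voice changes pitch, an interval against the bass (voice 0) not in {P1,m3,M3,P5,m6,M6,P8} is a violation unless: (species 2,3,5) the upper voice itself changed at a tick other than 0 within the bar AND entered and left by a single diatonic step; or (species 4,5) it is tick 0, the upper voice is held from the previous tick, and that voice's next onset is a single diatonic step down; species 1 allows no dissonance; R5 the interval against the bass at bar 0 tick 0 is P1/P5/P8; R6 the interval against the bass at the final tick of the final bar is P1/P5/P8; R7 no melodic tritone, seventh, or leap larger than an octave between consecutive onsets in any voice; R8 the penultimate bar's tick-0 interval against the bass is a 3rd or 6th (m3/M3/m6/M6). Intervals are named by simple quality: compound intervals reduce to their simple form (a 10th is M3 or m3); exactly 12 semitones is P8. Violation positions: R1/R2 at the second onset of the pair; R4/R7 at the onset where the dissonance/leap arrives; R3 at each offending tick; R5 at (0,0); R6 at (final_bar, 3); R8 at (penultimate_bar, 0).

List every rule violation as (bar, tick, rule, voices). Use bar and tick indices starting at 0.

(5, 2, R7, (1,))
(5, 3, R7, (1,))
(7, 0, R7, (1,))
(10, 0, R2, (0, 1))

bar 0: v0=A3 v1=A4 downbeat P8
bar 1: v0=F3 v1=D4 downbeat M6
bar 2: v0=G3 v1=B3 downbeat M3
bar 3: v0=A3 v1=F4 downbeat m6
bar 4: v0=B3 v1=G4 downbeat m6
bar 5: v0=D4 v1=A4 downbeat P5
bar 6: v0=B3 v1=G4 downbeat m6
bar 7: v0=D4 v1=F4 downbeat m3
bar 8: v0=E4 v1=G4 downbeat m3
bar 9: v0=G3 v1=E4 downbeat M6
bar 10: v0=A3 v1=A4 downbeat P8
  -> R7 @ bar 5 tick 2 v(1,): A4->B5 leap 14st
  -> R7 @ bar 5 tick 3 v(1,): B5->F4 leap 18st
  -> R7 @ bar 7 tick 0 v(1,): B4->F4 leap 6st
  -> R2 @ bar 10 tick 0 v(0, 1): G3/E4 M6 -> A3/A4 P8 similar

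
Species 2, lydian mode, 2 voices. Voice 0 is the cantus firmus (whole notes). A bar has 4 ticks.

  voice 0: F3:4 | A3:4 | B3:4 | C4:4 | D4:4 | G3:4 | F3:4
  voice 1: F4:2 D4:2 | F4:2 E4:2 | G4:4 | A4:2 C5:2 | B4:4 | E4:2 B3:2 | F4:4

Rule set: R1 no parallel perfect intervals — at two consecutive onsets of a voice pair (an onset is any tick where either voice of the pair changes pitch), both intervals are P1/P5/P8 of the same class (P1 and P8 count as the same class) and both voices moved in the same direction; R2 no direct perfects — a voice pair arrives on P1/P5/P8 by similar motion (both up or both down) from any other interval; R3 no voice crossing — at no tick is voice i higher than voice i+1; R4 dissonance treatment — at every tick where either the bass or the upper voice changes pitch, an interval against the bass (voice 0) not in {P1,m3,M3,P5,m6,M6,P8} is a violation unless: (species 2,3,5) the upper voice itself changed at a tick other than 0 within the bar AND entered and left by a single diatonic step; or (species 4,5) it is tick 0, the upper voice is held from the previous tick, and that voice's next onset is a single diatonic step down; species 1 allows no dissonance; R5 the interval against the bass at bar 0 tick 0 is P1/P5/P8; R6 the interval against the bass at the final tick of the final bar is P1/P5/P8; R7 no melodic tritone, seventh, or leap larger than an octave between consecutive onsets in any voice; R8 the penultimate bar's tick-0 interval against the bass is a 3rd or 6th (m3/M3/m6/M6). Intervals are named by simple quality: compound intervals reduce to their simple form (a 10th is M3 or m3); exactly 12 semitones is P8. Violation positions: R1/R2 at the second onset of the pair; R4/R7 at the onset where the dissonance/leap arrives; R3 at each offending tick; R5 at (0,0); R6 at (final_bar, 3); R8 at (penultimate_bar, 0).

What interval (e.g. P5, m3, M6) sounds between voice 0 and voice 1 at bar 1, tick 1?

voice 0=A3 voice 1=F4 -> m6

m6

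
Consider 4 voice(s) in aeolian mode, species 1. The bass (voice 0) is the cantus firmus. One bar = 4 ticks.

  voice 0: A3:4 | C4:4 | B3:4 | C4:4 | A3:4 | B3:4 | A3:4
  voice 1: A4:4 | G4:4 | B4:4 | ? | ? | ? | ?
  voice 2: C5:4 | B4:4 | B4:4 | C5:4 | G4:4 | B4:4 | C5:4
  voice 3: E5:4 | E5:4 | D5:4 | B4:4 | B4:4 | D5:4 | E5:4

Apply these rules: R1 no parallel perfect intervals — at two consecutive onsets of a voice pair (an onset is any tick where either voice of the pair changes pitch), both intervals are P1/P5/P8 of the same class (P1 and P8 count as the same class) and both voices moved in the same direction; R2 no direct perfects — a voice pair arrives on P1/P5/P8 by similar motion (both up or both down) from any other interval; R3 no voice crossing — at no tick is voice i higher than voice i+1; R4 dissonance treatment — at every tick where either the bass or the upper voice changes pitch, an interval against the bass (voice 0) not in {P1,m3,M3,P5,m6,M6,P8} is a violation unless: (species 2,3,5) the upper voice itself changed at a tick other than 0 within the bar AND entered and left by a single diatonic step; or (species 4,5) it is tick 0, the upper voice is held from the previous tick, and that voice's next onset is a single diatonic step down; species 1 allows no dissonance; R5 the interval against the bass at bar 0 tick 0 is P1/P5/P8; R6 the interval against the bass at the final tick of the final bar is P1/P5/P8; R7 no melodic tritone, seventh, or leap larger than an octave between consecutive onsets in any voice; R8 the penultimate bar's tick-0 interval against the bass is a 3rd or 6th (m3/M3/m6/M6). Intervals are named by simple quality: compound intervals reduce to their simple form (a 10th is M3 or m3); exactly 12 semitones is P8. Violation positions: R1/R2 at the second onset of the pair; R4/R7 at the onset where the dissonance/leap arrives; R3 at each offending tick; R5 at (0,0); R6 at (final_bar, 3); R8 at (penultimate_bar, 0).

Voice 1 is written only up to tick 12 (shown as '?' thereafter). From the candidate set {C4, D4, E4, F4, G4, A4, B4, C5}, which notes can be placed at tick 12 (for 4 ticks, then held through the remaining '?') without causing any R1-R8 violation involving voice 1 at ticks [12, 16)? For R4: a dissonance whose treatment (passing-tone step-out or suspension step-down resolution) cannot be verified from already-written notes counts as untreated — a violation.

C4: violates R7
D4: violates R4
E4: violates R2
F4: violates R4,R7
G4: legal
A4: legal
B4: violates R4
C5: violates R1

{A4, G4}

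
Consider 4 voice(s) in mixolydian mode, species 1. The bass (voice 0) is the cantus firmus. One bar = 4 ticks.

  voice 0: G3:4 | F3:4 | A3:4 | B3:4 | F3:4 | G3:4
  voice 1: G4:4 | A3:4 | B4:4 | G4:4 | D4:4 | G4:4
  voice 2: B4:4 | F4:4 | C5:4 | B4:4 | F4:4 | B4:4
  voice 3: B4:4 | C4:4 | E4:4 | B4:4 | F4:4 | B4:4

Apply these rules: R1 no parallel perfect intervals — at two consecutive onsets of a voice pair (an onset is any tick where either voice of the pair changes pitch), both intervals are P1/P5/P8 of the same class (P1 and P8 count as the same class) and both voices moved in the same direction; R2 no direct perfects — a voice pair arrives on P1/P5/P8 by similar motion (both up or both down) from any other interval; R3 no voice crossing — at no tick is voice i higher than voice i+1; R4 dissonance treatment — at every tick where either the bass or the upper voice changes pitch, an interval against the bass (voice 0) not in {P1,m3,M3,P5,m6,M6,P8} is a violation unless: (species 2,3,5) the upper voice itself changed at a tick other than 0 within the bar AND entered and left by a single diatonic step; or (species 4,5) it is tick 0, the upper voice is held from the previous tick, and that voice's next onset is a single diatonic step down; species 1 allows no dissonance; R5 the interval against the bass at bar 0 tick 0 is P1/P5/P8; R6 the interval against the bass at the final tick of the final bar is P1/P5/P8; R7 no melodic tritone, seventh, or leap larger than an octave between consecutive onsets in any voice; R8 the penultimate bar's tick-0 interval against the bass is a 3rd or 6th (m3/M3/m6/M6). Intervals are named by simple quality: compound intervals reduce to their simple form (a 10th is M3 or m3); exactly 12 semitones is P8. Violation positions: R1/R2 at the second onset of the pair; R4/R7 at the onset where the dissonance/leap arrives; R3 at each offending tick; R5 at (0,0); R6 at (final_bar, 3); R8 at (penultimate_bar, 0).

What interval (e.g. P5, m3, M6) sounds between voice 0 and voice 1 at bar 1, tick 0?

M3

voice 0=F3 voice 1=A3 -> M3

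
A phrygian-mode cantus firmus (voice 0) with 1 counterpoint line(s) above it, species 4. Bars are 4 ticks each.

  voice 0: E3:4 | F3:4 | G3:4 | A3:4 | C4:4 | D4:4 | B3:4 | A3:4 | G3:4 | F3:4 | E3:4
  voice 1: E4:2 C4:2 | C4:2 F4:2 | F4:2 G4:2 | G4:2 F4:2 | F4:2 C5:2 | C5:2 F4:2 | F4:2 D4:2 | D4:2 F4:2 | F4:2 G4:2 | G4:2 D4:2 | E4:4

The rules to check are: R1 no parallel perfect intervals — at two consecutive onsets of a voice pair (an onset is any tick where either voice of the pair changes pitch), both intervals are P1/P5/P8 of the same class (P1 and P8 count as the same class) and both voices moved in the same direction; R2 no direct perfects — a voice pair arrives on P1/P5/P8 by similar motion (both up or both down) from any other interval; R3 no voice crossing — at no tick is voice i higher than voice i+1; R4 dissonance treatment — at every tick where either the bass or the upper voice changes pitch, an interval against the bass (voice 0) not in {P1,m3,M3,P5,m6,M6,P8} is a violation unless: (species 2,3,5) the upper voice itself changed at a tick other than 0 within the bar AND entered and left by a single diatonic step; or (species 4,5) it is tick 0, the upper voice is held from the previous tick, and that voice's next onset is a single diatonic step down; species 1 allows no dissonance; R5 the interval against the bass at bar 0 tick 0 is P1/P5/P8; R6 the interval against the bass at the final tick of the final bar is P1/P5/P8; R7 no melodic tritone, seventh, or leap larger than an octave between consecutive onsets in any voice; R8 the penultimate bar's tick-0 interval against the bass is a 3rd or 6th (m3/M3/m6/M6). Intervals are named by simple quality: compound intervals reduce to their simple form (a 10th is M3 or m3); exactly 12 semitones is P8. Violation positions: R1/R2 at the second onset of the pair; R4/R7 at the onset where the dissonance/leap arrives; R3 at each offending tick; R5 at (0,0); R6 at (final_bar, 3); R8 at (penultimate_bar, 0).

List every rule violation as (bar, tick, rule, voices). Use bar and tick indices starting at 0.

bar 0: v0=E3 v1=E4 downbeat P8
bar 1: v0=F3 v1=C4 downbeat P5
bar 2: v0=G3 v1=F4 downbeat m7
bar 3: v0=A3 v1=G4 downbeat m7
bar 4: v0=C4 v1=F4 downbeat P4
bar 5: v0=D4 v1=C5 downbeat m7
bar 6: v0=B3 v1=F4 downbeat TT
bar 7: v0=A3 v1=D4 downbeat P4
bar 8: v0=G3 v1=F4 downbeat m7
bar 9: v0=F3 v1=G4 downbeat M2
bar 10: v0=E3 v1=E4 downbeat P8
  -> R4 @ bar 2 tick 0 v(0, 1): G3/F4 m7 untreated
  -> R4 @ bar 4 tick 0 v(0, 1): C4/F4 P4 untreated
  -> R4 @ bar 5 tick 0 v(0, 1): D4/C5 m7 untreated
  -> R4 @ bar 6 tick 0 v(0, 1): B3/F4 TT untreated
  -> R4 @ bar 7 tick 0 v(0, 1): A3/D4 P4 untreated
  -> R4 @ bar 8 tick 0 v(0, 1): G3/F4 m7 untreated
  -> R4 @ bar 9 tick 0 v(0, 1): F3/G4 M2 untreated
  -> R8 @ bar 9 tick 0 v(0, 1): penult M2 not 3rd/6th

(2, 0, R4, (0, 1))
(4, 0, R4, (0, 1))
(5, 0, R4, (0, 1))
(6, 0, R4, (0, 1))
(7, 0, R4, (0, 1))
(8, 0, R4, (0, 1))
(9, 0, R4, (0, 1))
(9, 0, R8, (0, 1))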